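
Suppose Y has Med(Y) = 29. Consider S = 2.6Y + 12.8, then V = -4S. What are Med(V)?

Med(V) = -352.8

Med(S) = 2.6·29 + 12.8 = 88.2.
Med(V) = (-4)·88.2 = -352.8.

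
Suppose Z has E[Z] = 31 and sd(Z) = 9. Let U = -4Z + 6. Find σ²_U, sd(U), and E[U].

σ²_U = 1296, sd(U) = 36, E[U] = -118

U = -4Z + 6 is linear with a = -4, b = 6.
σ²_Z = 9² = 81.
σ²_U = a²·σ²_Z = (-4)²·81 = 1296 (the additive constant 6 does not affect variance).
sd(U) = |a|·sd(Z) = |-4|·9 = 36.
E[U] = a·E[Z] + b = (-4)·31 + 6 = -118.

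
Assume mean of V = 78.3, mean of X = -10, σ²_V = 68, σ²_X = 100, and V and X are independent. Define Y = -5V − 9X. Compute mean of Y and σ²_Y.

mean of Y = (-5)·mean of V + (-9)·mean of X = (-5)·78.3 + (-9)·(-10) = -301.5.
σ²_Y = a²·σ²_V + b²·σ²_X + 2ab·Cov(V, X) with a = -5, b = -9.
Independence gives Cov(V, X) = 0.
= (-5)²·68 + (-9)²·100 + 2·(-5)·(-9)·0
= 1700 + 8100 + 0 = 9800.

mean of Y = -301.5, σ²_Y = 9800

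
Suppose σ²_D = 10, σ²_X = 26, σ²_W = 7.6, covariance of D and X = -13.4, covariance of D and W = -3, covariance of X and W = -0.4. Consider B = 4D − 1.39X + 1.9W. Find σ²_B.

σ²_B = 343.1914

σ²_B = a²·σ²_D + b²·σ²_X + c²·σ²_W + 2ab·covariance of D and X + 2ac·covariance of D and W + 2bc·covariance of X and W, with a = 4, b = -1.39, c = 1.9.
= 160 + 50.2346 + 27.436 + 149.008 + (-45.6) + 2.1128
= 343.1914.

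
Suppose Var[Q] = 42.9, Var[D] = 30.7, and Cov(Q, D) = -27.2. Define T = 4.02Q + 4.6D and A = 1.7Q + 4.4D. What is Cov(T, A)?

Cov(T, A) = 220.729

By bilinearity, Cov(T, A) = ac·Var[Q] + bd·Var[D] + (ad+bc)·Cov(Q, D), with a=4.02, b=4.6, c=1.7, d=4.4.
ac·Var[Q] = 4.02·1.7·42.9 = 293.1786
bd·Var[D] = 4.6·4.4·30.7 = 621.368
(ad+bc)·Cov(Q, D) = (25.508)·(-27.2) = -693.8176
Cov(T, A) = 293.1786 + 621.368 + (-693.8176) = 220.729.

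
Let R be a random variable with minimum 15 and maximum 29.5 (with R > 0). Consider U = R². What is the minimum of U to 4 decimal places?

R² is increasing on this domain, so min(U) comes from min(R) = 15: min(U) = square(15) = 225.

min(U) = 225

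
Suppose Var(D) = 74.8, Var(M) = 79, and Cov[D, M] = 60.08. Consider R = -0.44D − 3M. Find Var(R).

Var(R) = 884.09248

Var(R) = a²·Var(D) + b²·Var(M) + 2ab·Cov[D, M] with a = -0.44, b = -3.
= (-0.44)²·74.8 + (-3)²·79 + 2·(-0.44)·(-3)·60.08
= 14.48128 + 711 + 158.6112 = 884.09248.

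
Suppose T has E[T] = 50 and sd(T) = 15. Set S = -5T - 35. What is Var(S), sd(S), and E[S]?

Var(S) = 5625, sd(S) = 75, E[S] = -285

S = -5T - 35 is linear with a = -5, b = -35.
Var(T) = 15² = 225.
Var(S) = a²·Var(T) = (-5)²·225 = 5625 (the additive constant -35 does not affect variance).
sd(S) = |a|·sd(T) = |-5|·15 = 75.
E[S] = a·E[T] + b = (-5)·50 + (-35) = -285.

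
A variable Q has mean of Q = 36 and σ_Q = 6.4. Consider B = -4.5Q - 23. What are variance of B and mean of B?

variance of B = 829.44, mean of B = -185

B = -4.5Q - 23 is linear with a = -4.5, b = -23.
variance of Q = 6.4² = 40.96.
variance of B = a²·variance of Q = (-4.5)²·40.96 = 829.44 (the additive constant -23 does not affect variance).
mean of B = a·mean of Q + b = (-4.5)·36 + (-23) = -185.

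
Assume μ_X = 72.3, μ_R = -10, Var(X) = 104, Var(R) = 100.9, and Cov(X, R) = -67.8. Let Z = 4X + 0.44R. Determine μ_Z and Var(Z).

μ_Z = 4·μ_X + 0.44·μ_R = 4·72.3 + 0.44·(-10) = 284.8.
Var(Z) = a²·Var(X) + b²·Var(R) + 2ab·Cov(X, R) with a = 4, b = 0.44.
= 4²·104 + 0.44²·100.9 + 2·4·0.44·(-67.8)
= 1664 + 19.53424 + (-238.656) = 1444.87824.

μ_Z = 284.8, Var(Z) = 1444.87824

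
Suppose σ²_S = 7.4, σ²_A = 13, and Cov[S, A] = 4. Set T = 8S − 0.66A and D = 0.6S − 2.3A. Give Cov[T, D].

By bilinearity, Cov[T, D] = ac·σ²_S + bd·σ²_A + (ad+bc)·Cov[S, A], with a=8, b=-0.66, c=0.6, d=-2.3.
ac·σ²_S = 8·0.6·7.4 = 35.52
bd·σ²_A = (-0.66)·(-2.3)·13 = 19.734
(ad+bc)·Cov[S, A] = (-18.796)·4 = -75.184
Cov[T, D] = 35.52 + 19.734 + (-75.184) = -19.93.

Cov[T, D] = -19.93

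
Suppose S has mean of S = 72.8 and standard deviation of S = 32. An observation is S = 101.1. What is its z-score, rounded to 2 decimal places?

z = 0.88

z = (S − mean of S) / standard deviation of S = (101.1 − 72.8) / 32 ≈ 0.88.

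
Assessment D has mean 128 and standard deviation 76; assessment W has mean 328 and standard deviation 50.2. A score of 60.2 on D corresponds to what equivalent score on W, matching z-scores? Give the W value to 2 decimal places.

z = (60.2 − 128)/76 ≈ -0.8921.
W = 328 + z·50.2 = 328 + (60.2 − 128)·50.2/76 ≈ 283.22.

W = 283.22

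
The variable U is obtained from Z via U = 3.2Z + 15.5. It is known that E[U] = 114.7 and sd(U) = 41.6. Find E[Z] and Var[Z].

E[Z] = 31, Var[Z] = 169

From U = 3.2Z + 15.5: E[U] = a·E[Z] + b, so E[Z] = (E[U] − b)/a = (114.7 − 15.5)/3.2 = 31.
Var[U] = 41.6² = 1730.56.
Var[U] = a²·Var[Z], so Var[Z] = 1730.56/3.2² = 169.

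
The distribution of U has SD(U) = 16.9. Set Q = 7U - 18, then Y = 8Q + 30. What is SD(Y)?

SD(Q) = |7|·16.9 = 118.3.
SD(Y) = |8|·118.3 = 946.4.

SD(Y) = 946.4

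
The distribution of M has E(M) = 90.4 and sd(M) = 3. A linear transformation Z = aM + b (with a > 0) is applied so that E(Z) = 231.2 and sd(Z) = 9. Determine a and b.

sd(Z) = a·sd(M) (a > 0), so a = 9/3 = 3.
E(Z) = a·E(M) + b, so b = 231.2 − 3·90.4 = -40.

a = 3, b = -40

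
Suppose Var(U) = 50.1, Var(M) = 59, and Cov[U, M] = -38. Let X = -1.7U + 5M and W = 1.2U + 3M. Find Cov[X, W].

Cov[X, W] = 748.596

By bilinearity, Cov[X, W] = ac·Var(U) + bd·Var(M) + (ad+bc)·Cov[U, M], with a=-1.7, b=5, c=1.2, d=3.
ac·Var(U) = (-1.7)·1.2·50.1 = -102.204
bd·Var(M) = 5·3·59 = 885
(ad+bc)·Cov[U, M] = (0.9)·(-38) = -34.2
Cov[X, W] = -102.204 + 885 + (-34.2) = 748.596.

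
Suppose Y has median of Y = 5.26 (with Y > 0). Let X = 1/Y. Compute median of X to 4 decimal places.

1/Y is monotone on this domain, so median of X = 1/(5.26) ≈ 0.1901.

median of X = 0.1901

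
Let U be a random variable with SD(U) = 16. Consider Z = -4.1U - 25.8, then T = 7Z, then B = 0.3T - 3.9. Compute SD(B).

SD(Z) = |-4.1|·16 = 65.6.
SD(T) = |7|·65.6 = 459.2.
SD(B) = |0.3|·459.2 = 137.76.

SD(B) = 137.76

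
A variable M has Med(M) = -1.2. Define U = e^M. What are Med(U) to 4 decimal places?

Med(U) = 0.3012

e^M is monotone on this domain, so Med(U) = exp(-1.2) ≈ 0.3012.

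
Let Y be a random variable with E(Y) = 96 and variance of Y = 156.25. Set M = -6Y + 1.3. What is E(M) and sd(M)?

E(M) = -574.7, sd(M) = 75

M = -6Y + 1.3 is linear with a = -6, b = 1.3.
E(M) = a·E(Y) + b = (-6)·96 + 1.3 = -574.7.
sd(Y) = √156.25 = 12.5.
sd(M) = |a|·sd(Y) = |-6|·12.5 = 75.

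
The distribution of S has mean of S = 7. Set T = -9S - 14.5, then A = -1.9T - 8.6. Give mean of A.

mean of T = (-9)·7 + (-14.5) = -77.5.
mean of A = (-1.9)·(-77.5) + (-8.6) = 138.65.

mean of A = 138.65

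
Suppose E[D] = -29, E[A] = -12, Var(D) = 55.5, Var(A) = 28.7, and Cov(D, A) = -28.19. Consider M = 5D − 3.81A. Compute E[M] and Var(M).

E[M] = 5·E[D] + (-3.81)·E[A] = 5·(-29) + (-3.81)·(-12) = -99.28.
Var(M) = a²·Var(D) + b²·Var(A) + 2ab·Cov(D, A) with a = 5, b = -3.81.
= 5²·55.5 + (-3.81)²·28.7 + 2·5·(-3.81)·(-28.19)
= 1387.5 + 416.61207 + 1074.039 = 2878.15107.

E[M] = -99.28, Var(M) = 2878.15107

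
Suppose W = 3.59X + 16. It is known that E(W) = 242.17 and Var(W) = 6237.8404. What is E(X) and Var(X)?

E(X) = 63, Var(X) = 484

From W = 3.59X + 16: E(W) = a·E(X) + b, so E(X) = (E(W) − b)/a = (242.17 − 16)/3.59 = 63.
Var(W) = a²·Var(X), so Var(X) = 6237.8404/3.59² = 484.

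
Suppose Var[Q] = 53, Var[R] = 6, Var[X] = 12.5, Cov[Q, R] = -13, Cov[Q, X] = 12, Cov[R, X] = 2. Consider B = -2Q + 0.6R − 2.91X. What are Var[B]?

Var[B] = 483.90725

Var[B] = a²·Var[Q] + b²·Var[R] + c²·Var[X] + 2ab·Cov[Q, R] + 2ac·Cov[Q, X] + 2bc·Cov[R, X], with a = -2, b = 0.6, c = -2.91.
= 212 + 2.16 + 105.85125 + 31.2 + 139.68 + (-6.984)
= 483.90725.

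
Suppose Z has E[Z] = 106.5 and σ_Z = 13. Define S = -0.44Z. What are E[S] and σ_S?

E[S] = -46.86, σ_S = 5.72

S = -0.44Z is linear with a = -0.44, b = 0.
E[S] = a·E[Z] + b = (-0.44)·106.5 = -46.86.
σ_S = |a|·σ_Z = |-0.44|·13 = 5.72.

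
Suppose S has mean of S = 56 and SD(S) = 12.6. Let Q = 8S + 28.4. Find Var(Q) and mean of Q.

Var(Q) = 10160.64, mean of Q = 476.4

Q = 8S + 28.4 is linear with a = 8, b = 28.4.
Var(S) = 12.6² = 158.76.
Var(Q) = a²·Var(S) = 8²·158.76 = 10160.64 (the additive constant 28.4 does not affect variance).
mean of Q = a·mean of S + b = 8·56 + 28.4 = 476.4.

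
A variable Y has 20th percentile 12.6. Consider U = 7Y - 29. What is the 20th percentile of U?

Since a = 7 > 0 the transformation is increasing, so the 20th percentile of U = a·(P_{20} of Y) + b = 7·12.6 + (-29) = 59.2.

20th percentile of U = 59.2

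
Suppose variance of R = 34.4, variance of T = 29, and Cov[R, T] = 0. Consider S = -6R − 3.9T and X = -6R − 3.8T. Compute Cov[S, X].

By bilinearity, Cov[S, X] = ac·variance of R + bd·variance of T + (ad+bc)·Cov[R, T], with a=-6, b=-3.9, c=-6, d=-3.8.
ac·variance of R = (-6)·(-6)·34.4 = 1238.4
bd·variance of T = (-3.9)·(-3.8)·29 = 429.78
(ad+bc)·Cov[R, T] = (46.2)·0 = 0
Cov[S, X] = 1238.4 + 429.78 + 0 = 1668.18.

Cov[S, X] = 1668.18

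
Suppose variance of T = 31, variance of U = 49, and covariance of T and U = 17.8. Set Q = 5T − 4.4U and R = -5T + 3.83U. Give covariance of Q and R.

covariance of Q and R = -868.278

By bilinearity, covariance of Q and R = ac·variance of T + bd·variance of U + (ad+bc)·covariance of T and U, with a=5, b=-4.4, c=-5, d=3.83.
ac·variance of T = 5·(-5)·31 = -775
bd·variance of U = (-4.4)·3.83·49 = -825.748
(ad+bc)·covariance of T and U = (41.15)·17.8 = 732.47
covariance of Q and R = -775 + (-825.748) + 732.47 = -868.278.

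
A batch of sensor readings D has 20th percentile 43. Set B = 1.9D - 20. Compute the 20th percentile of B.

20th percentile of B = 61.7

Since a = 1.9 > 0 the transformation is increasing, so the 20th percentile of B = a·(P_{20} of D) + b = 1.9·43 + (-20) = 61.7.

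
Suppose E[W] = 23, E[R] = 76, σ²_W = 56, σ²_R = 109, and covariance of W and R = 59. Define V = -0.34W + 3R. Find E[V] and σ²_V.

E[V] = (-0.34)·E[W] + 3·E[R] = (-0.34)·23 + 3·76 = 220.18.
σ²_V = a²·σ²_W + b²·σ²_R + 2ab·covariance of W and R with a = -0.34, b = 3.
= (-0.34)²·56 + 3²·109 + 2·(-0.34)·3·59
= 6.4736 + 981 + (-120.36) = 867.1136.

E[V] = 220.18, σ²_V = 867.1136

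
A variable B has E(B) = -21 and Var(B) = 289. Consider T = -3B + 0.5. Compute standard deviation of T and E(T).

standard deviation of T = 51, E(T) = 63.5

T = -3B + 0.5 is linear with a = -3, b = 0.5.
standard deviation of B = √289 = 17.
standard deviation of T = |a|·standard deviation of B = |-3|·17 = 51.
E(T) = a·E(B) + b = (-3)·(-21) + 0.5 = 63.5.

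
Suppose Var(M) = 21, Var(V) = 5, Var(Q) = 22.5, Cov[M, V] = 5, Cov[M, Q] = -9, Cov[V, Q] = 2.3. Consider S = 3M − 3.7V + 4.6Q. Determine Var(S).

Var(S) = a²·Var(M) + b²·Var(V) + c²·Var(Q) + 2ab·Cov[M, V] + 2ac·Cov[M, Q] + 2bc·Cov[V, Q], with a = 3, b = -3.7, c = 4.6.
= 189 + 68.45 + 476.1 + (-111) + (-248.4) + (-78.292)
= 295.858.

Var(S) = 295.858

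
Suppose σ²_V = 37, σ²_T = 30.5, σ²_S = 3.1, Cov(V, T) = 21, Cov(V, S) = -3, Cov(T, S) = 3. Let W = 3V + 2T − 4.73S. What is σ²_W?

σ²_W = 804.73599

σ²_W = a²·σ²_V + b²·σ²_T + c²·σ²_S + 2ab·Cov(V, T) + 2ac·Cov(V, S) + 2bc·Cov(T, S), with a = 3, b = 2, c = -4.73.
= 333 + 122 + 69.35599 + 252 + 85.14 + (-56.76)
= 804.73599.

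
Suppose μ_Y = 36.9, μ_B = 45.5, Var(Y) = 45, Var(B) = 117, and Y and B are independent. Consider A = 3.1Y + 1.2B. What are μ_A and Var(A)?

μ_A = 3.1·μ_Y + 1.2·μ_B = 3.1·36.9 + 1.2·45.5 = 168.99.
Var(A) = a²·Var(Y) + b²·Var(B) + 2ab·covariance of Y and B with a = 3.1, b = 1.2.
Independence gives covariance of Y and B = 0.
= 3.1²·45 + 1.2²·117 + 2·3.1·1.2·0
= 432.45 + 168.48 + 0 = 600.93.

μ_A = 168.99, Var(A) = 600.93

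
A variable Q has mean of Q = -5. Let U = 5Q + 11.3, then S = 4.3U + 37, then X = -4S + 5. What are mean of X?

mean of U = 5·(-5) + 11.3 = -13.7.
mean of S = 4.3·(-13.7) + 37 = -21.91.
mean of X = (-4)·(-21.91) + 5 = 92.64.

mean of X = 92.64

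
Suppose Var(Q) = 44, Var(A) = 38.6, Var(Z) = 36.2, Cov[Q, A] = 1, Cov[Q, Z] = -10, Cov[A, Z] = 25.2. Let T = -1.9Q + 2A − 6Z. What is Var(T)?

Var(T) = 776.04

Var(T) = a²·Var(Q) + b²·Var(A) + c²·Var(Z) + 2ab·Cov[Q, A] + 2ac·Cov[Q, Z] + 2bc·Cov[A, Z], with a = -1.9, b = 2, c = -6.
= 158.84 + 154.4 + 1303.2 + (-7.6) + (-228) + (-604.8)
= 776.04.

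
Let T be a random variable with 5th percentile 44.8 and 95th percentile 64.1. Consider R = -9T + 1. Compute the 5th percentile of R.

Since a = -9 < 0 the transformation is decreasing, reversing order: the 5th percentile of R corresponds to the 95th percentile of T.
So P_{5}(R) = a·P_{95}(T) + b = (-9)·64.1 + 1 = -575.9.

5th percentile of R = -575.9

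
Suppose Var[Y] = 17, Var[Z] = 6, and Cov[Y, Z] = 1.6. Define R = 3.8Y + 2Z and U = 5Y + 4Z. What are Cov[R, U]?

By bilinearity, Cov[R, U] = ac·Var[Y] + bd·Var[Z] + (ad+bc)·Cov[Y, Z], with a=3.8, b=2, c=5, d=4.
ac·Var[Y] = 3.8·5·17 = 323
bd·Var[Z] = 2·4·6 = 48
(ad+bc)·Cov[Y, Z] = (25.2)·1.6 = 40.32
Cov[R, U] = 323 + 48 + 40.32 = 411.32.

Cov[R, U] = 411.32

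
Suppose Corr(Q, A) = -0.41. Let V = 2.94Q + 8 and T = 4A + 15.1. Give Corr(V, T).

Corr(V, T) = -0.41

Linear rescalings preserve correlation up to sign; here the slopes 2.94 and 4 have the same sign, so Corr(V, T) = Corr(Q, A) = -0.41.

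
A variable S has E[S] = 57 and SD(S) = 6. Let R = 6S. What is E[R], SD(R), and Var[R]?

R = 6S is linear with a = 6, b = 0.
E[R] = a·E[S] + b = 6·57 = 342.
SD(R) = |a|·SD(S) = |6|·6 = 36.
Var[S] = 6² = 36.
Var[R] = a²·Var[S] = 6²·36 = 1296.

E[R] = 342, SD(R) = 36, Var[R] = 1296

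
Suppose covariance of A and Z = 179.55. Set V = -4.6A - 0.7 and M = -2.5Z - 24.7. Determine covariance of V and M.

covariance of V and M = a·c·covariance of A and Z = (-4.6)·(-2.5)·179.55 = 2064.825. Additive constants drop out.

covariance of V and M = 2064.825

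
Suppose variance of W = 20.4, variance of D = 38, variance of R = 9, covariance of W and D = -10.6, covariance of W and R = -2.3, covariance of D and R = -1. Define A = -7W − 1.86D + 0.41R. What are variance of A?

variance of A = a²·variance of W + b²·variance of D + c²·variance of R + 2ab·covariance of W and D + 2ac·covariance of W and R + 2bc·covariance of D and R, with a = -7, b = -1.86, c = 0.41.
= 999.6 + 131.4648 + 1.5129 + (-276.024) + 13.202 + 1.5252
= 871.2809.

variance of A = 871.2809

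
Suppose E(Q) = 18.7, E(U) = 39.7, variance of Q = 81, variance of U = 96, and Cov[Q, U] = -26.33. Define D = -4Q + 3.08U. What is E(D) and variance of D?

E(D) = 47.476, variance of D = 2855.4656

E(D) = (-4)·E(Q) + 3.08·E(U) = (-4)·18.7 + 3.08·39.7 = 47.476.
variance of D = a²·variance of Q + b²·variance of U + 2ab·Cov[Q, U] with a = -4, b = 3.08.
= (-4)²·81 + 3.08²·96 + 2·(-4)·3.08·(-26.33)
= 1296 + 910.6944 + 648.7712 = 2855.4656.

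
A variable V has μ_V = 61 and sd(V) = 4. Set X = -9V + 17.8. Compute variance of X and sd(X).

X = -9V + 17.8 is linear with a = -9, b = 17.8.
variance of V = 4² = 16.
variance of X = a²·variance of V = (-9)²·16 = 1296 (the additive constant 17.8 does not affect variance).
sd(X) = |a|·sd(V) = |-9|·4 = 36.

variance of X = 1296, sd(X) = 36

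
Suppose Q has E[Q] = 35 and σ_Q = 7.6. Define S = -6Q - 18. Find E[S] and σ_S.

E[S] = -228, σ_S = 45.6

S = -6Q - 18 is linear with a = -6, b = -18.
E[S] = a·E[Q] + b = (-6)·35 + (-18) = -228.
σ_S = |a|·σ_Q = |-6|·7.6 = 45.6.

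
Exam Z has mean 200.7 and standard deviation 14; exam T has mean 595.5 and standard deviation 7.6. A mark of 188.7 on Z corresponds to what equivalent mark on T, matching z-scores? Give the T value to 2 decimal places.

T = 588.99

z = (188.7 − 200.7)/14 ≈ -0.8571.
T = 595.5 + z·7.6 = 595.5 + (188.7 − 200.7)·7.6/14 ≈ 588.99.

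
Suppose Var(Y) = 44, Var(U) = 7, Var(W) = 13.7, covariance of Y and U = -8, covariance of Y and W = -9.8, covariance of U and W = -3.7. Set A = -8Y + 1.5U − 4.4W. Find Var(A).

Var(A) = a²·Var(Y) + b²·Var(U) + c²·Var(W) + 2ab·covariance of Y and U + 2ac·covariance of Y and W + 2bc·covariance of U and W, with a = -8, b = 1.5, c = -4.4.
= 2816 + 15.75 + 265.232 + 192 + (-689.92) + 48.84
= 2647.902.

Var(A) = 2647.902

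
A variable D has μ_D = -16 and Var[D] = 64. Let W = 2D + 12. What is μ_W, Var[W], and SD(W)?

W = 2D + 12 is linear with a = 2, b = 12.
μ_W = a·μ_D + b = 2·(-16) + 12 = -20.
Var[W] = a²·Var[D] = 2²·64 = 256 (the additive constant 12 does not affect variance).
SD(D) = √64 = 8.
SD(W) = |a|·SD(D) = |2|·8 = 16.

μ_W = -20, Var[W] = 256, SD(W) = 16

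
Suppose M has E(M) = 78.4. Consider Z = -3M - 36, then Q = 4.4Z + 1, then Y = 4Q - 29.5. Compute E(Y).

E(Y) = -4798.62

E(Z) = (-3)·78.4 + (-36) = -271.2.
E(Q) = 4.4·(-271.2) + 1 = -1192.28.
E(Y) = 4·(-1192.28) + (-29.5) = -4798.62.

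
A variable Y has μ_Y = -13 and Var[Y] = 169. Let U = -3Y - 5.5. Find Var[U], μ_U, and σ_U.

U = -3Y - 5.5 is linear with a = -3, b = -5.5.
Var[U] = a²·Var[Y] = (-3)²·169 = 1521 (the additive constant -5.5 does not affect variance).
μ_U = a·μ_Y + b = (-3)·(-13) + (-5.5) = 33.5.
σ_Y = √169 = 13.
σ_U = |a|·σ_Y = |-3|·13 = 39.

Var[U] = 1521, μ_U = 33.5, σ_U = 39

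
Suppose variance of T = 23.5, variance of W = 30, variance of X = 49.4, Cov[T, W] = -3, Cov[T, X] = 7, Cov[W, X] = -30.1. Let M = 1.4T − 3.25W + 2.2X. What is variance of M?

variance of M = 1102.881

variance of M = a²·variance of T + b²·variance of W + c²·variance of X + 2ab·Cov[T, W] + 2ac·Cov[T, X] + 2bc·Cov[W, X], with a = 1.4, b = -3.25, c = 2.2.
= 46.06 + 316.875 + 239.096 + 27.3 + 43.12 + 430.43
= 1102.881.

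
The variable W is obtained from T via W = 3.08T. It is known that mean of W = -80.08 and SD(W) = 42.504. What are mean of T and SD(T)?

mean of T = -26, SD(T) = 13.8

From W = 3.08T: mean of W = a·mean of T + b, so mean of T = (mean of W − b)/a = (-80.08 − 0)/3.08 = -26.
SD(W) = |a|·SD(T), so SD(T) = 42.504/|3.08| = 13.8.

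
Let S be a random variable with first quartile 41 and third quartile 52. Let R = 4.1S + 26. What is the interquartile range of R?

IQR(R) = 45.1

IQR of S = Q3 − Q1 = 52 − 41 = 11.
Under R = aS + b, IQR(R) = |a|·IQR(S) = |4.1|·11 = 45.1 (shifts cancel; spread scales by |a|).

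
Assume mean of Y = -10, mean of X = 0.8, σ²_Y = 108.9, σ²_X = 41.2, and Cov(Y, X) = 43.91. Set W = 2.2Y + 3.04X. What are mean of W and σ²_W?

mean of W = 2.2·mean of Y + 3.04·mean of X = 2.2·(-10) + 3.04·0.8 = -19.568.
σ²_W = a²·σ²_Y + b²·σ²_X + 2ab·Cov(Y, X) with a = 2.2, b = 3.04.
= 2.2²·108.9 + 3.04²·41.2 + 2·2.2·3.04·43.91
= 527.076 + 380.75392 + 587.34016 = 1495.17008.

mean of W = -19.568, σ²_W = 1495.17008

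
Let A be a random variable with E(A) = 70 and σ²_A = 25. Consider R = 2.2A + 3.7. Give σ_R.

σ_R = 11

R = 2.2A + 3.7 is linear with a = 2.2, b = 3.7.
σ_A = √25 = 5.
σ_R = |a|·σ_A = |2.2|·5 = 11.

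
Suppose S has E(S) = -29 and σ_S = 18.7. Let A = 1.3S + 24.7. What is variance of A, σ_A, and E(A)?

variance of A = 590.9761, σ_A = 24.31, E(A) = -13

A = 1.3S + 24.7 is linear with a = 1.3, b = 24.7.
variance of S = 18.7² = 349.69.
variance of A = a²·variance of S = 1.3²·349.69 = 590.9761 (the additive constant 24.7 does not affect variance).
σ_A = |a|·σ_S = |1.3|·18.7 = 24.31.
E(A) = a·E(S) + b = 1.3·(-29) + 24.7 = -13.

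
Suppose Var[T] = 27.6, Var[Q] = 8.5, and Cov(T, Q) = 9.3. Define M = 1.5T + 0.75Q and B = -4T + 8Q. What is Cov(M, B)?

By bilinearity, Cov(M, B) = ac·Var[T] + bd·Var[Q] + (ad+bc)·Cov(T, Q), with a=1.5, b=0.75, c=-4, d=8.
ac·Var[T] = 1.5·(-4)·27.6 = -165.6
bd·Var[Q] = 0.75·8·8.5 = 51
(ad+bc)·Cov(T, Q) = (9)·9.3 = 83.7
Cov(M, B) = -165.6 + 51 + 83.7 = -30.9.

Cov(M, B) = -30.9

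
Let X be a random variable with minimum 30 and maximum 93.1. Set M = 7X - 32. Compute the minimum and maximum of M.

min(M) = 178, max(M) = 619.7

a = 7 > 0, so min(M) = a·min(X)+b = 7·30 + (-32) = 178 and max(M) = 7·93.1 + (-32) = 619.7.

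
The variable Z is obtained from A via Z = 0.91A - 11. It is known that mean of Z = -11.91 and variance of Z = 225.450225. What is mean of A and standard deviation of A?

mean of A = -1, standard deviation of A = 16.5

From Z = 0.91A - 11: mean of Z = a·mean of A + b, so mean of A = (mean of Z − b)/a = (-11.91 − (-11))/0.91 = -1.
standard deviation of Z = √225.450225 = 15.015.
standard deviation of Z = |a|·standard deviation of A, so standard deviation of A = 15.015/|0.91| = 16.5.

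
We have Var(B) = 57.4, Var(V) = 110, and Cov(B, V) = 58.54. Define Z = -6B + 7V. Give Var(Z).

Var(Z) = a²·Var(B) + b²·Var(V) + 2ab·Cov(B, V) with a = -6, b = 7.
= (-6)²·57.4 + 7²·110 + 2·(-6)·7·58.54
= 2066.4 + 5390 + (-4917.36) = 2539.04.

Var(Z) = 2539.04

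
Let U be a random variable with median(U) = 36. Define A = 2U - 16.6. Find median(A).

median(A) = 55.4

A linear map preserves order up to sign, so median(A) = a·median(U) + b = 2·36 + (-16.6) = 55.4.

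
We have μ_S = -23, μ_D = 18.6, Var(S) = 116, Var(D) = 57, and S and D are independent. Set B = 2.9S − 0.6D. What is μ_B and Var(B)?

μ_B = 2.9·μ_S + (-0.6)·μ_D = 2.9·(-23) + (-0.6)·18.6 = -77.86.
Var(B) = a²·Var(S) + b²·Var(D) + 2ab·Cov[S, D] with a = 2.9, b = -0.6.
Independence gives Cov[S, D] = 0.
= 2.9²·116 + (-0.6)²·57 + 2·2.9·(-0.6)·0
= 975.56 + 20.52 + 0 = 996.08.

μ_B = -77.86, Var(B) = 996.08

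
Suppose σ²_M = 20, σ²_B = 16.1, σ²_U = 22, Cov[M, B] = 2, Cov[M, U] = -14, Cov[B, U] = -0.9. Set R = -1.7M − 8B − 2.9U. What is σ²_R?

σ²_R = a²·σ²_M + b²·σ²_B + c²·σ²_U + 2ab·Cov[M, B] + 2ac·Cov[M, U] + 2bc·Cov[B, U], with a = -1.7, b = -8, c = -2.9.
= 57.8 + 1030.4 + 185.02 + 54.4 + (-138.04) + (-41.76)
= 1147.82.

σ²_R = 1147.82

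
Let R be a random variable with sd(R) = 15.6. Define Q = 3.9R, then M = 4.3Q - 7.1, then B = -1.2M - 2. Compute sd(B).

sd(B) = 313.9344

sd(Q) = |3.9|·15.6 = 60.84.
sd(M) = |4.3|·60.84 = 261.612.
sd(B) = |-1.2|·261.612 = 313.9344.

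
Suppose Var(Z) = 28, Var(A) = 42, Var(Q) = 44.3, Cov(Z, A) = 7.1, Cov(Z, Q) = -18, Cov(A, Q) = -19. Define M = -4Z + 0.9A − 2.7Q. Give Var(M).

Var(M) = 457.387

Var(M) = a²·Var(Z) + b²·Var(A) + c²·Var(Q) + 2ab·Cov(Z, A) + 2ac·Cov(Z, Q) + 2bc·Cov(A, Q), with a = -4, b = 0.9, c = -2.7.
= 448 + 34.02 + 322.947 + (-51.12) + (-388.8) + 92.34
= 457.387.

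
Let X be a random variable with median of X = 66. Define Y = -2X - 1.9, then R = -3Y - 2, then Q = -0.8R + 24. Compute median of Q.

median of Q = -295.76

median of Y = (-2)·66 + (-1.9) = -133.9.
median of R = (-3)·(-133.9) + (-2) = 399.7.
median of Q = (-0.8)·399.7 + 24 = -295.76.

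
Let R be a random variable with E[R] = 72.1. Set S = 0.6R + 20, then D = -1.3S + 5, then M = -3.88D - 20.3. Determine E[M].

E[S] = 0.6·72.1 + 20 = 63.26.
E[D] = (-1.3)·63.26 + 5 = -77.238.
E[M] = (-3.88)·(-77.238) + (-20.3) = 279.38344.

E[M] = 279.38344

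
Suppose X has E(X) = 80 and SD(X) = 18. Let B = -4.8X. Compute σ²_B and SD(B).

σ²_B = 7464.96, SD(B) = 86.4

B = -4.8X is linear with a = -4.8, b = 0.
σ²_X = 18² = 324.
σ²_B = a²·σ²_X = (-4.8)²·324 = 7464.96.
SD(B) = |a|·SD(X) = |-4.8|·18 = 86.4.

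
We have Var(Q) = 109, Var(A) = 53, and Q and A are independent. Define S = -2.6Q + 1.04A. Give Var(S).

Var(S) = 794.1648

Var(S) = a²·Var(Q) + b²·Var(A) + 2ab·covariance of Q and A with a = -2.6, b = 1.04.
Independence gives covariance of Q and A = 0.
= (-2.6)²·109 + 1.04²·53 + 2·(-2.6)·1.04·0
= 736.84 + 57.3248 + 0 = 794.1648.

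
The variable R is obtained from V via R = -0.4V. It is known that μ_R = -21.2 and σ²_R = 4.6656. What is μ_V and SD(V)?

From R = -0.4V: μ_R = a·μ_V + b, so μ_V = (μ_R − b)/a = (-21.2 − 0)/(-0.4) = 53.
SD(R) = √4.6656 = 2.16.
SD(R) = |a|·SD(V), so SD(V) = 2.16/|-0.4| = 5.4.

μ_V = 53, SD(V) = 5.4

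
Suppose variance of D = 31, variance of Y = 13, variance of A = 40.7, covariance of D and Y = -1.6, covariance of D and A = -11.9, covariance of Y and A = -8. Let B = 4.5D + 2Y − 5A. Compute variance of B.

variance of B = 2363.95

variance of B = a²·variance of D + b²·variance of Y + c²·variance of A + 2ab·covariance of D and Y + 2ac·covariance of D and A + 2bc·covariance of Y and A, with a = 4.5, b = 2, c = -5.
= 627.75 + 52 + 1017.5 + (-28.8) + 535.5 + 160
= 2363.95.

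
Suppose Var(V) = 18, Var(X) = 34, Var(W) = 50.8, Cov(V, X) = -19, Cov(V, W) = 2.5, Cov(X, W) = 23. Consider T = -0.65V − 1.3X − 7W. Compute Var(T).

Var(T) = 2963.505

Var(T) = a²·Var(V) + b²·Var(X) + c²·Var(W) + 2ab·Cov(V, X) + 2ac·Cov(V, W) + 2bc·Cov(X, W), with a = -0.65, b = -1.3, c = -7.
= 7.605 + 57.46 + 2489.2 + (-32.11) + 22.75 + 418.6
= 2963.505.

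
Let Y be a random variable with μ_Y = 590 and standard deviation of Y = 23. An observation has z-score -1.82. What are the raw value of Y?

Y = μ_Y + z·standard deviation of Y = 590 + (-1.82)·23 = 548.14.

Y = 548.14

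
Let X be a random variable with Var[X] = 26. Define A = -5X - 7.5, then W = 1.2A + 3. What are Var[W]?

Var[A] = (-5)²·26 = 650.
Var[W] = 1.2²·650 = 936.

Var[W] = 936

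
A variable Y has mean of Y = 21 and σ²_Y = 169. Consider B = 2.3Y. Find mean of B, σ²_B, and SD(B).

B = 2.3Y is linear with a = 2.3, b = 0.
mean of B = a·mean of Y + b = 2.3·21 = 48.3.
σ²_B = a²·σ²_Y = 2.3²·169 = 894.01.
SD(Y) = √169 = 13.
SD(B) = |a|·SD(Y) = |2.3|·13 = 29.9.

mean of B = 48.3, σ²_B = 894.01, SD(B) = 29.9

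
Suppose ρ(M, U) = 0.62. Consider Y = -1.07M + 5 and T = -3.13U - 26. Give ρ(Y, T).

ρ(Y, T) = 0.62

Linear rescalings preserve correlation up to sign; here the slopes -1.07 and -3.13 have the same sign, so ρ(Y, T) = ρ(M, U) = 0.62.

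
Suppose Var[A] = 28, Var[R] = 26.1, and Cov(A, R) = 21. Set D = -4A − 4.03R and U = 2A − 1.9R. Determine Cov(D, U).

Cov(D, U) = -33.8123

By bilinearity, Cov(D, U) = ac·Var[A] + bd·Var[R] + (ad+bc)·Cov(A, R), with a=-4, b=-4.03, c=2, d=-1.9.
ac·Var[A] = (-4)·2·28 = -224
bd·Var[R] = (-4.03)·(-1.9)·26.1 = 199.8477
(ad+bc)·Cov(A, R) = (-0.46)·21 = -9.66
Cov(D, U) = -224 + 199.8477 + (-9.66) = -33.8123.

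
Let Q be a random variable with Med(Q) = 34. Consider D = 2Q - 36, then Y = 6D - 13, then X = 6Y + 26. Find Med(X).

Med(D) = 2·34 + (-36) = 32.
Med(Y) = 6·32 + (-13) = 179.
Med(X) = 6·179 + 26 = 1100.

Med(X) = 1100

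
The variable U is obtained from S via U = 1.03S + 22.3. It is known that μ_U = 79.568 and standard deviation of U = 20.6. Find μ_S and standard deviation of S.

μ_S = 55.6, standard deviation of S = 20

From U = 1.03S + 22.3: μ_U = a·μ_S + b, so μ_S = (μ_U − b)/a = (79.568 − 22.3)/1.03 = 55.6.
standard deviation of U = |a|·standard deviation of S, so standard deviation of S = 20.6/|1.03| = 20.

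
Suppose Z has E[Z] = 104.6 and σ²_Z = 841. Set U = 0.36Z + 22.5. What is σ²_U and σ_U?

σ²_U = 108.9936, σ_U = 10.44

U = 0.36Z + 22.5 is linear with a = 0.36, b = 22.5.
σ²_U = a²·σ²_Z = 0.36²·841 = 108.9936 (the additive constant 22.5 does not affect variance).
σ_Z = √841 = 29.
σ_U = |a|·σ_Z = |0.36|·29 = 10.44.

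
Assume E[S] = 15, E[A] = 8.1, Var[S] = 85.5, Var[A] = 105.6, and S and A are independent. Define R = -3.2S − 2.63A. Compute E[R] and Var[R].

E[R] = (-3.2)·E[S] + (-2.63)·E[A] = (-3.2)·15 + (-2.63)·8.1 = -69.303.
Var[R] = a²·Var[S] + b²·Var[A] + 2ab·Cov[S, A] with a = -3.2, b = -2.63.
Independence gives Cov[S, A] = 0.
= (-3.2)²·85.5 + (-2.63)²·105.6 + 2·(-3.2)·(-2.63)·0
= 875.52 + 730.42464 + 0 = 1605.94464.

E[R] = -69.303, Var[R] = 1605.94464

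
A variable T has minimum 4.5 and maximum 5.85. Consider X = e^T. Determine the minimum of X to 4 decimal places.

e^T is increasing on this domain, so min(X) comes from min(T) = 4.5: min(X) = exp(4.5) ≈ 90.0171.

min(X) = 90.0171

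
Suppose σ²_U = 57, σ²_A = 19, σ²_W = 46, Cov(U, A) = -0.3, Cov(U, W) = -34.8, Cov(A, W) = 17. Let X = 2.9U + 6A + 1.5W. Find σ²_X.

σ²_X = 1259.67

σ²_X = a²·σ²_U + b²·σ²_A + c²·σ²_W + 2ab·Cov(U, A) + 2ac·Cov(U, W) + 2bc·Cov(A, W), with a = 2.9, b = 6, c = 1.5.
= 479.37 + 684 + 103.5 + (-10.44) + (-302.76) + 306
= 1259.67.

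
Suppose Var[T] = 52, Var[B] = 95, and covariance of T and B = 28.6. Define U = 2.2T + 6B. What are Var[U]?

Var[U] = 4426.72

Var[U] = a²·Var[T] + b²·Var[B] + 2ab·covariance of T and B with a = 2.2, b = 6.
= 2.2²·52 + 6²·95 + 2·2.2·6·28.6
= 251.68 + 3420 + 755.04 = 4426.72.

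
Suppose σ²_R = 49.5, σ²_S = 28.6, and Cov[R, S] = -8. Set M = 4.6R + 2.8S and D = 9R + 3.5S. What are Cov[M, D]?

By bilinearity, Cov[M, D] = ac·σ²_R + bd·σ²_S + (ad+bc)·Cov[R, S], with a=4.6, b=2.8, c=9, d=3.5.
ac·σ²_R = 4.6·9·49.5 = 2049.3
bd·σ²_S = 2.8·3.5·28.6 = 280.28
(ad+bc)·Cov[R, S] = (41.3)·(-8) = -330.4
Cov[M, D] = 2049.3 + 280.28 + (-330.4) = 1999.18.

Cov[M, D] = 1999.18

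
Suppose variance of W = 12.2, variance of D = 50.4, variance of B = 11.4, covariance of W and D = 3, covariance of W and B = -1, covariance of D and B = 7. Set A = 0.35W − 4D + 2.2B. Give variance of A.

variance of A = a²·variance of W + b²·variance of D + c²·variance of B + 2ab·covariance of W and D + 2ac·covariance of W and B + 2bc·covariance of D and B, with a = 0.35, b = -4, c = 2.2.
= 1.4945 + 806.4 + 55.176 + (-8.4) + (-1.54) + (-123.2)
= 729.9305.

variance of A = 729.9305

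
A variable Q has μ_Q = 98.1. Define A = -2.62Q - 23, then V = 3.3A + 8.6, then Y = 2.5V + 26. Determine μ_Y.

μ_Y = -2262.6815

μ_A = (-2.62)·98.1 + (-23) = -280.022.
μ_V = 3.3·(-280.022) + 8.6 = -915.4726.
μ_Y = 2.5·(-915.4726) + 26 = -2262.6815.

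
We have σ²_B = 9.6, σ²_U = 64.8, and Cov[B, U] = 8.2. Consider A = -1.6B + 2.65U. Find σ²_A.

σ²_A = a²·σ²_B + b²·σ²_U + 2ab·Cov[B, U] with a = -1.6, b = 2.65.
= (-1.6)²·9.6 + 2.65²·64.8 + 2·(-1.6)·2.65·8.2
= 24.576 + 455.058 + (-69.536) = 410.098.

σ²_A = 410.098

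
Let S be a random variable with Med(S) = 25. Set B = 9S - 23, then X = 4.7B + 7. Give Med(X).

Med(X) = 956.4

Med(B) = 9·25 + (-23) = 202.
Med(X) = 4.7·202 + 7 = 956.4.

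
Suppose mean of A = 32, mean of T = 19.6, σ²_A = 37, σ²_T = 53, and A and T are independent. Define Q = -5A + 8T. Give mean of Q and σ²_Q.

mean of Q = -3.2, σ²_Q = 4317

mean of Q = (-5)·mean of A + 8·mean of T = (-5)·32 + 8·19.6 = -3.2.
σ²_Q = a²·σ²_A + b²·σ²_T + 2ab·Cov[A, T] with a = -5, b = 8.
Independence gives Cov[A, T] = 0.
= (-5)²·37 + 8²·53 + 2·(-5)·8·0
= 925 + 3392 + 0 = 4317.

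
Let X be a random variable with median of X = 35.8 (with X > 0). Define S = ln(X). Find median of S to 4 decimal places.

ln(X) is monotone on this domain, so median of S = ln(35.8) ≈ 3.5779.

median of S = 3.5779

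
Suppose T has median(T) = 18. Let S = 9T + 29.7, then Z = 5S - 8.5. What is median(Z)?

median(S) = 9·18 + 29.7 = 191.7.
median(Z) = 5·191.7 + (-8.5) = 950.

median(Z) = 950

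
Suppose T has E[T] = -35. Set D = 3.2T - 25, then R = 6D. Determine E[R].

E[R] = -822

E[D] = 3.2·(-35) + (-25) = -137.
E[R] = 6·(-137) = -822.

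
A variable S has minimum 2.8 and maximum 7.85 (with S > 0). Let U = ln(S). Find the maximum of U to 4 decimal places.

max(U) = 2.0605

ln(S) is increasing on this domain, so max(U) comes from max(S) = 7.85: max(U) = ln(7.85) ≈ 2.0605.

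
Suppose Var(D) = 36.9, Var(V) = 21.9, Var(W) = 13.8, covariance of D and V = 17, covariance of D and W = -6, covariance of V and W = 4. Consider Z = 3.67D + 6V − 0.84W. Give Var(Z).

Var(Z) = 2040.49329

Var(Z) = a²·Var(D) + b²·Var(V) + c²·Var(W) + 2ab·covariance of D and V + 2ac·covariance of D and W + 2bc·covariance of V and W, with a = 3.67, b = 6, c = -0.84.
= 497.00241 + 788.4 + 9.73728 + 748.68 + 36.9936 + (-40.32)
= 2040.49329.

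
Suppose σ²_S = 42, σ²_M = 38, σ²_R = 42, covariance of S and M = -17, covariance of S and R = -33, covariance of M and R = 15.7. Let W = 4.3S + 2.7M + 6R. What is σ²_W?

σ²_W = 976.74

σ²_W = a²·σ²_S + b²·σ²_M + c²·σ²_R + 2ab·covariance of S and M + 2ac·covariance of S and R + 2bc·covariance of M and R, with a = 4.3, b = 2.7, c = 6.
= 776.58 + 277.02 + 1512 + (-394.74) + (-1702.8) + 508.68
= 976.74.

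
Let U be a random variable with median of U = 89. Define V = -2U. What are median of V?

A linear map preserves order up to sign, so median of V = a·median of U + b = (-2)·89 = -178.

median of V = -178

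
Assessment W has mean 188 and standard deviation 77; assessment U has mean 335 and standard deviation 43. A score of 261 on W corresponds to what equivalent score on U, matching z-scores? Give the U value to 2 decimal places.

z = (261 − 188)/77 ≈ 0.9481.
U = 335 + z·43 = 335 + (261 − 188)·43/77 ≈ 375.77.

U = 375.77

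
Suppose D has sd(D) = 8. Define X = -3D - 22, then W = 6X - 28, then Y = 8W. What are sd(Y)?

sd(Y) = 1152

sd(X) = |-3|·8 = 24.
sd(W) = |6|·24 = 144.
sd(Y) = |8|·144 = 1152.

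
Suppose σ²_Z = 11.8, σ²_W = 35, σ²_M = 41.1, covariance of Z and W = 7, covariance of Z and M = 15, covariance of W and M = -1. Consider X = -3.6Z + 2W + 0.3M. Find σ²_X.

σ²_X = 162.227

σ²_X = a²·σ²_Z + b²·σ²_W + c²·σ²_M + 2ab·covariance of Z and W + 2ac·covariance of Z and M + 2bc·covariance of W and M, with a = -3.6, b = 2, c = 0.3.
= 152.928 + 140 + 3.699 + (-100.8) + (-32.4) + (-1.2)
= 162.227.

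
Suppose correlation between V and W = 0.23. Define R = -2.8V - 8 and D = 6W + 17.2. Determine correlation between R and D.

Linear rescalings preserve |correlation|; the slopes -2.8 and 6 have opposite signs, so the correlation flips sign: correlation between R and D = −correlation between V and W = -0.23.

correlation between R and D = -0.23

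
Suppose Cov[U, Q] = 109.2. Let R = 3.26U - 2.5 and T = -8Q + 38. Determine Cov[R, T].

Cov[R, T] = a·c·Cov[U, Q] = 3.26·(-8)·109.2 = -2847.936. Additive constants drop out.

Cov[R, T] = -2847.936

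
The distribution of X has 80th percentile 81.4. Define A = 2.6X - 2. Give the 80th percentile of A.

Since a = 2.6 > 0 the transformation is increasing, so the 80th percentile of A = a·(P_{80} of X) + b = 2.6·81.4 + (-2) = 209.64.

80th percentile of A = 209.64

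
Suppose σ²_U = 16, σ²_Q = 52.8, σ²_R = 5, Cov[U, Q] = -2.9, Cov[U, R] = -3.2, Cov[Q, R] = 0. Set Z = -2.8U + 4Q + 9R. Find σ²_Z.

σ²_Z = 1601.48

σ²_Z = a²·σ²_U + b²·σ²_Q + c²·σ²_R + 2ab·Cov[U, Q] + 2ac·Cov[U, R] + 2bc·Cov[Q, R], with a = -2.8, b = 4, c = 9.
= 125.44 + 844.8 + 405 + 64.96 + 161.28 + 0
= 1601.48.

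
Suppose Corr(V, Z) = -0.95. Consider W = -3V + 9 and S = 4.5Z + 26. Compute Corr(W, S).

Linear rescalings preserve |correlation|; the slopes -3 and 4.5 have opposite signs, so the correlation flips sign: Corr(W, S) = −Corr(V, Z) = 0.95.

Corr(W, S) = 0.95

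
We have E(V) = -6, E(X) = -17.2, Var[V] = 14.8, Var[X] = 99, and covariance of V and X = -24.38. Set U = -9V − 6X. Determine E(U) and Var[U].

E(U) = 157.2, Var[U] = 2129.76

E(U) = (-9)·E(V) + (-6)·E(X) = (-9)·(-6) + (-6)·(-17.2) = 157.2.
Var[U] = a²·Var[V] + b²·Var[X] + 2ab·covariance of V and X with a = -9, b = -6.
= (-9)²·14.8 + (-6)²·99 + 2·(-9)·(-6)·(-24.38)
= 1198.8 + 3564 + (-2633.04) = 2129.76.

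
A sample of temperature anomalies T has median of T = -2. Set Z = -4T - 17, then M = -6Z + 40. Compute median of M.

median of Z = (-4)·(-2) + (-17) = -9.
median of M = (-6)·(-9) + 40 = 94.

median of M = 94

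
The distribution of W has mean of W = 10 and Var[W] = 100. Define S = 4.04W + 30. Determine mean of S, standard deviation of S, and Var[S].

mean of S = 70.4, standard deviation of S = 40.4, Var[S] = 1632.16

S = 4.04W + 30 is linear with a = 4.04, b = 30.
mean of S = a·mean of W + b = 4.04·10 + 30 = 70.4.
standard deviation of W = √100 = 10.
standard deviation of S = |a|·standard deviation of W = |4.04|·10 = 40.4.
Var[S] = a²·Var[W] = 4.04²·100 = 1632.16 (the additive constant 30 does not affect variance).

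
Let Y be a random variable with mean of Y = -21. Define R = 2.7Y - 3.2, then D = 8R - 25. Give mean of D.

mean of D = -504.2

mean of R = 2.7·(-21) + (-3.2) = -59.9.
mean of D = 8·(-59.9) + (-25) = -504.2.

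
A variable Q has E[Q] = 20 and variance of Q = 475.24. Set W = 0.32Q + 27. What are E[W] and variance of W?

E[W] = 33.4, variance of W = 48.664576

W = 0.32Q + 27 is linear with a = 0.32, b = 27.
E[W] = a·E[Q] + b = 0.32·20 + 27 = 33.4.
variance of W = a²·variance of Q = 0.32²·475.24 = 48.664576 (the additive constant 27 does not affect variance).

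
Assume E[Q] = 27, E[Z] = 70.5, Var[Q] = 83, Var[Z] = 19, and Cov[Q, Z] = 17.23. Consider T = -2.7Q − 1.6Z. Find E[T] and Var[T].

E[T] = (-2.7)·E[Q] + (-1.6)·E[Z] = (-2.7)·27 + (-1.6)·70.5 = -185.7.
Var[T] = a²·Var[Q] + b²·Var[Z] + 2ab·Cov[Q, Z] with a = -2.7, b = -1.6.
= (-2.7)²·83 + (-1.6)²·19 + 2·(-2.7)·(-1.6)·17.23
= 605.07 + 48.64 + 148.8672 = 802.5772.

E[T] = -185.7, Var[T] = 802.5772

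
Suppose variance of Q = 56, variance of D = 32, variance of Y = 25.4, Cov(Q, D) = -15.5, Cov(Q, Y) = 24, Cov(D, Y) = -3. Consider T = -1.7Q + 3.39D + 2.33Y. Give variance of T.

variance of T = a²·variance of Q + b²·variance of D + c²·variance of Y + 2ab·Cov(Q, D) + 2ac·Cov(Q, Y) + 2bc·Cov(D, Y), with a = -1.7, b = 3.39, c = 2.33.
= 161.84 + 367.7472 + 137.89406 + 178.653 + (-190.128) + (-47.3922)
= 608.61406.

variance of T = 608.61406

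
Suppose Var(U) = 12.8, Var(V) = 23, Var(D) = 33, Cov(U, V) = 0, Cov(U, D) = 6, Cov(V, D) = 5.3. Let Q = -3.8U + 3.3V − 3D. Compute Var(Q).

Var(Q) = 764.162

Var(Q) = a²·Var(U) + b²·Var(V) + c²·Var(D) + 2ab·Cov(U, V) + 2ac·Cov(U, D) + 2bc·Cov(V, D), with a = -3.8, b = 3.3, c = -3.
= 184.832 + 250.47 + 297 + 0 + 136.8 + (-104.94)
= 764.162.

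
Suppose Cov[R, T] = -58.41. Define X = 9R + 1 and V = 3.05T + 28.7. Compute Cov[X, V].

Cov[X, V] = -1603.3545

Cov[X, V] = a·c·Cov[R, T] = 9·3.05·(-58.41) = -1603.3545. Additive constants drop out.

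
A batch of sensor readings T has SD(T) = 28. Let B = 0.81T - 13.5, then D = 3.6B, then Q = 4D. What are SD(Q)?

SD(B) = |0.81|·28 = 22.68.
SD(D) = |3.6|·22.68 = 81.648.
SD(Q) = |4|·81.648 = 326.592.

SD(Q) = 326.592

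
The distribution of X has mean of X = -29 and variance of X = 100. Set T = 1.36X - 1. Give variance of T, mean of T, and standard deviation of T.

T = 1.36X - 1 is linear with a = 1.36, b = -1.
variance of T = a²·variance of X = 1.36²·100 = 184.96 (the additive constant -1 does not affect variance).
mean of T = a·mean of X + b = 1.36·(-29) + (-1) = -40.44.
standard deviation of X = √100 = 10.
standard deviation of T = |a|·standard deviation of X = |1.36|·10 = 13.6.

variance of T = 184.96, mean of T = -40.44, standard deviation of T = 13.6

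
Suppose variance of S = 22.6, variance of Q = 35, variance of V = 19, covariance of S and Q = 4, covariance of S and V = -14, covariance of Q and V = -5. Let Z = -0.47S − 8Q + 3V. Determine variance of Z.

variance of Z = 2725.55234

variance of Z = a²·variance of S + b²·variance of Q + c²·variance of V + 2ab·covariance of S and Q + 2ac·covariance of S and V + 2bc·covariance of Q and V, with a = -0.47, b = -8, c = 3.
= 4.99234 + 2240 + 171 + 30.08 + 39.48 + 240
= 2725.55234.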